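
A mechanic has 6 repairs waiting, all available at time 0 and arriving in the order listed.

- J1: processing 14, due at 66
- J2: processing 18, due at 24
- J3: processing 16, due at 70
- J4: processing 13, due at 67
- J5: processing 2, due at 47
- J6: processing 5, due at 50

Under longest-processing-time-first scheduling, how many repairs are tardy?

LPT (decreasing processing time): J2 J3 J1 J4 J6 J5.
J2: 0→18, due 24, tardiness 0
J3: 18→34, due 70, tardiness 0
J1: 34→48, due 66, tardiness 0
J4: 48→61, due 67, tardiness 0
J6: 61→66, due 50, tardiness 16
J5: 66→68, due 47, tardiness 21
Late repairs: 2.

2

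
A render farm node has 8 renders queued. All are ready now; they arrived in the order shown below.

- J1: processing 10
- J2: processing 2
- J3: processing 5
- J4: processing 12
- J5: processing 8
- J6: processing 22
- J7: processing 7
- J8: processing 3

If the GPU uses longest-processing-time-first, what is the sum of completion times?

LPT (decreasing processing time): J6 J4 J1 J5 J7 J3 J8 J2.
J6: 0→22
J4: 22→34
J1: 34→44
J5: 44→52
J7: 52→59
J3: 59→64
J8: 64→67
J2: 67→69
Sum = 22+34+44+52+59+64+67+69 = 411.

411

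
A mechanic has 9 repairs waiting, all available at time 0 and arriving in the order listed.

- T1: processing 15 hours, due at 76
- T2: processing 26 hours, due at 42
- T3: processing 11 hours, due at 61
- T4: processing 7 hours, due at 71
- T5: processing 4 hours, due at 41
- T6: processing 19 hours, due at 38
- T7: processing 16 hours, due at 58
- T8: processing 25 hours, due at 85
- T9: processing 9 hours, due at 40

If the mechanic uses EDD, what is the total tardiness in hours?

155

EDD (increasing due date): T6 T9 T5 T2 T7 T3 T4 T1 T8.
T6: 0→19, due 38, tardiness 0
T9: 19→28, due 40, tardiness 0
T5: 28→32, due 41, tardiness 0
T2: 32→58, due 42, tardiness 16
T7: 58→74, due 58, tardiness 16
T3: 74→85, due 61, tardiness 24
T4: 85→92, due 71, tardiness 21
T1: 92→107, due 76, tardiness 31
T8: 107→132, due 85, tardiness 47
Sum = 0+0+0+16+16+24+21+31+47 = 155.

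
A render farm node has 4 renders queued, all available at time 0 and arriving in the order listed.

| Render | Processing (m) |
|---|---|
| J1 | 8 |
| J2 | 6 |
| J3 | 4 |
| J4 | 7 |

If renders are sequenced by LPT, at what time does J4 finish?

LPT (decreasing processing time): J1 J4 J2 J3.
J1: 0→8
J4: 8→15

15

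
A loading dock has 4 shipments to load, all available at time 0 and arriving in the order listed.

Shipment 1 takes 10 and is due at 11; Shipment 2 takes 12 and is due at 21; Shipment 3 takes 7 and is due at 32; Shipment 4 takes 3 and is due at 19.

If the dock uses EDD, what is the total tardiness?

EDD (increasing due date): Shipment 1 Shipment 4 Shipment 2 Shipment 3.
Shipment 1: 0→10, due 11, tardiness 0
Shipment 4: 10→13, due 19, tardiness 0
Shipment 2: 13→25, due 21, tardiness 4
Shipment 3: 25→32, due 32, tardiness 0
Sum = 0+0+4+0 = 4.

4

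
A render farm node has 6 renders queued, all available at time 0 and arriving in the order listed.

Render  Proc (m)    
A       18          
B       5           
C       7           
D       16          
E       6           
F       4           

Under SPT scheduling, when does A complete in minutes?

SPT (increasing processing time): F B E C D A.
F: 0→4
B: 4→9
E: 9→15
C: 15→22
D: 22→38
A: 38→56

56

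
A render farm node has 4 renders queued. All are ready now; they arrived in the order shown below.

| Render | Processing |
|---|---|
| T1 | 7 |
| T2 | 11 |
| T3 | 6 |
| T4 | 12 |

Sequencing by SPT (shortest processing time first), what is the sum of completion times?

79

SPT (increasing processing time): T3 T1 T2 T4.
T3: 0→6
T1: 6→13
T2: 13→24
T4: 24→36
Sum = 6+13+24+36 = 79.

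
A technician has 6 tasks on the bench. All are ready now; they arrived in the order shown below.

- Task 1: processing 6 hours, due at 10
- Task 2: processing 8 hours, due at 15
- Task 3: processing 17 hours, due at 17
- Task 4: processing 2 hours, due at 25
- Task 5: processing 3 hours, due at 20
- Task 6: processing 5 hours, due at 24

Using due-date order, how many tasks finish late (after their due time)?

4

EDD (increasing due date): Task 1 Task 2 Task 3 Task 5 Task 6 Task 4.
Task 1: 0→6, due 10, tardiness 0
Task 2: 6→14, due 15, tardiness 0
Task 3: 14→31, due 17, tardiness 14
Task 5: 31→34, due 20, tardiness 14
Task 6: 34→39, due 24, tardiness 15
Task 4: 39→41, due 25, tardiness 16
Late tasks: 4.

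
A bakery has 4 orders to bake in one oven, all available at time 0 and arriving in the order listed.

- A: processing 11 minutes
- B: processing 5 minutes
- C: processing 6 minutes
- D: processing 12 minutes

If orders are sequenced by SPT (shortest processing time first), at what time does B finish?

SPT (increasing processing time): B C A D.
B: 0→5

5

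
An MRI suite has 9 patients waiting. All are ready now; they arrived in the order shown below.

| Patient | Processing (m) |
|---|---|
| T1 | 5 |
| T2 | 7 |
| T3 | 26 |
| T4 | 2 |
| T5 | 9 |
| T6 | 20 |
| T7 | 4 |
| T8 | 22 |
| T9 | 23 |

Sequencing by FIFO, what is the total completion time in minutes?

FIFO (arrival order): T1 T2 T3 T4 T5 T6 T7 T8 T9.
T1: 0→5
T2: 5→12
T3: 12→38
T4: 38→40
T5: 40→49
T6: 49→69
T7: 69→73
T8: 73→95
T9: 95→118
Sum = 5+12+38+40+49+69+73+95+118 = 499.

499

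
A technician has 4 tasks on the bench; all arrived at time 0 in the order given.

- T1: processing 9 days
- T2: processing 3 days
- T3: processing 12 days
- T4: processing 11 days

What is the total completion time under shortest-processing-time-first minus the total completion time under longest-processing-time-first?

-29

SPT (increasing processing time): T2 T1 T4 T3.
T2: 0→3
T1: 3→12
T4: 12→23
T3: 23→35
Sum = 3+12+23+35 = 73.
LPT (decreasing processing time): T3 T4 T1 T2.
T3: 0→12
T4: 12→23
T1: 23→32
T2: 32→35
Sum = 12+23+32+35 = 102.
Difference = 73 − 102 = -29.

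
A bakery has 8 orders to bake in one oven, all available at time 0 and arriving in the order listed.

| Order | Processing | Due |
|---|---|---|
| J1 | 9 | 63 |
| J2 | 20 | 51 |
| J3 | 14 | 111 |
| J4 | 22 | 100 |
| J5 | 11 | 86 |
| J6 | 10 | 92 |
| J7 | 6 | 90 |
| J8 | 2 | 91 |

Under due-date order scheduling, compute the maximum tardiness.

EDD (increasing due date): J2 J1 J5 J7 J8 J6 J4 J3.
J2: 0→20, due 51, tardiness 0
J1: 20→29, due 63, tardiness 0
J5: 29→40, due 86, tardiness 0
J7: 40→46, due 90, tardiness 0
J8: 46→48, due 91, tardiness 0
J6: 48→58, due 92, tardiness 0
J4: 58→80, due 100, tardiness 0
J3: 80→94, due 111, tardiness 0
Maximum = 0.

0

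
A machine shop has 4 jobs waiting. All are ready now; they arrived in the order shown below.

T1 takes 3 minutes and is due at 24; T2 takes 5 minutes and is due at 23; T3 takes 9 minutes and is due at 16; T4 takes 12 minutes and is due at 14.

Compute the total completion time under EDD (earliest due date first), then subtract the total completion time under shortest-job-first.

31

EDD (increasing due date): T4 T3 T2 T1.
T4: 0→12
T3: 12→21
T2: 21→26
T1: 26→29
Sum = 12+21+26+29 = 88.
SPT (increasing processing time): T1 T2 T3 T4.
T1: 0→3
T2: 3→8
T3: 8→17
T4: 17→29
Sum = 3+8+17+29 = 57.
Difference = 88 − 57 = 31.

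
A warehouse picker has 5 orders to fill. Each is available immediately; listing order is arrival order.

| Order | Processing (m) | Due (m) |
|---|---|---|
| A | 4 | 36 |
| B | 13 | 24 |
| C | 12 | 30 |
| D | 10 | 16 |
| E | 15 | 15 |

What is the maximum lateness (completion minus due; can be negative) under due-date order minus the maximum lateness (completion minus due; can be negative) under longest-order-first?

EDD (increasing due date): E D B C A.
E: 0→15, due 15, lateness 0
D: 15→25, due 16, lateness 9
B: 25→38, due 24, lateness 14
C: 38→50, due 30, lateness 20
A: 50→54, due 36, lateness 18
Maximum = 20.
LPT (decreasing processing time): E B C D A.
E: 0→15, due 15, lateness 0
B: 15→28, due 24, lateness 4
C: 28→40, due 30, lateness 10
D: 40→50, due 16, lateness 34
A: 50→54, due 36, lateness 18
Maximum = 34.
Difference = 20 − 34 = -14.

-14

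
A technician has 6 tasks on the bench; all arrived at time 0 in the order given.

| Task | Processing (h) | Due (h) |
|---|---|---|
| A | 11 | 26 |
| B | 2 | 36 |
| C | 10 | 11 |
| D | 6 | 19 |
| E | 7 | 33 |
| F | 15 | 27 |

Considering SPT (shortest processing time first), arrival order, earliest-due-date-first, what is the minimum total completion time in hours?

SPT (increasing processing time): B D E C A F.
B: 0→2
D: 2→8
E: 8→15
C: 15→25
A: 25→36
F: 36→51
Sum = 2+8+15+25+36+51 = 137.
FIFO (arrival order): A B C D E F.
A: 0→11
B: 11→13
C: 13→23
D: 23→29
E: 29→36
F: 36→51
Sum = 11+13+23+29+36+51 = 163.
EDD (increasing due date): C D A F E B.
C: 0→10
D: 10→16
A: 16→27
F: 27→42
E: 42→49
B: 49→51
Sum = 10+16+27+42+49+51 = 195.
SPT 137, FIFO 163, EDD 195 → minimum 137.

137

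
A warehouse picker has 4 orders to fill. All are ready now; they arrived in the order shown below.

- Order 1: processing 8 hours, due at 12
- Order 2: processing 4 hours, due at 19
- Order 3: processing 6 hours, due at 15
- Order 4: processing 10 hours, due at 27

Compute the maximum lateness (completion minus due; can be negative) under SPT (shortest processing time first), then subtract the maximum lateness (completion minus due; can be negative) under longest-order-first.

-3

SPT (increasing processing time): Order 2 Order 3 Order 1 Order 4.
Order 2: 0→4, due 19, lateness -15
Order 3: 4→10, due 15, lateness -5
Order 1: 10→18, due 12, lateness 6
Order 4: 18→28, due 27, lateness 1
Maximum = 6.
LPT (decreasing processing time): Order 4 Order 1 Order 3 Order 2.
Order 4: 0→10, due 27, lateness -17
Order 1: 10→18, due 12, lateness 6
Order 3: 18→24, due 15, lateness 9
Order 2: 24→28, due 19, lateness 9
Maximum = 9.
Difference = 6 − 9 = -3.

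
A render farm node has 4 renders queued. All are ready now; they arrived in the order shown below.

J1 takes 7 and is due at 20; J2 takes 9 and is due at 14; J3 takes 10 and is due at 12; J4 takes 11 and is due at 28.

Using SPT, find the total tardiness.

SPT (increasing processing time): J1 J2 J3 J4.
J1: 0→7, due 20, tardiness 0
J2: 7→16, due 14, tardiness 2
J3: 16→26, due 12, tardiness 14
J4: 26→37, due 28, tardiness 9
Sum = 0+2+14+9 = 25.

25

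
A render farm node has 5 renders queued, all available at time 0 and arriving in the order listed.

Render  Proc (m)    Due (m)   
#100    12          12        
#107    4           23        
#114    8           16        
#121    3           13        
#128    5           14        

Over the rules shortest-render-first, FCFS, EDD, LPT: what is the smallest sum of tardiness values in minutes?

SPT (increasing processing time): #121 #107 #128 #114 #100.
#121: 0→3, due 13, tardiness 0
#107: 3→7, due 23, tardiness 0
#128: 7→12, due 14, tardiness 0
#114: 12→20, due 16, tardiness 4
#100: 20→32, due 12, tardiness 20
Sum = 0+0+0+4+20 = 24.
FIFO (arrival order): #100 #107 #114 #121 #128.
#100: 0→12, due 12, tardiness 0
#107: 12→16, due 23, tardiness 0
#114: 16→24, due 16, tardiness 8
#121: 24→27, due 13, tardiness 14
#128: 27→32, due 14, tardiness 18
Sum = 0+0+8+14+18 = 40.
EDD (increasing due date): #100 #121 #128 #114 #107.
#100: 0→12, due 12, tardiness 0
#121: 12→15, due 13, tardiness 2
#128: 15→20, due 14, tardiness 6
#114: 20→28, due 16, tardiness 12
#107: 28→32, due 23, tardiness 9
Sum = 0+2+6+12+9 = 29.
LPT (decreasing processing time): #100 #114 #128 #107 #121.
#100: 0→12, due 12, tardiness 0
#114: 12→20, due 16, tardiness 4
#128: 20→25, due 14, tardiness 11
#107: 25→29, due 23, tardiness 6
#121: 29→32, due 13, tardiness 19
Sum = 0+4+11+6+19 = 40.
SPT 24, FIFO 40, EDD 29, LPT 40 → minimum 24.

24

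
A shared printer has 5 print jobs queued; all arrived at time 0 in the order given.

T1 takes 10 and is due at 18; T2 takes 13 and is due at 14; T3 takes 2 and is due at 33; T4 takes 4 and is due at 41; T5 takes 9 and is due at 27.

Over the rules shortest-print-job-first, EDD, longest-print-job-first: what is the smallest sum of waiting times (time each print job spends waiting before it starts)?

SPT (increasing processing time): T3 T4 T5 T1 T2.
T3: waits 0, runs 0→2
T4: waits 2, runs 2→6
T5: waits 6, runs 6→15
T1: waits 15, runs 15→25
T2: waits 25, runs 25→38
Sum = 0+2+6+15+25 = 48.
EDD (increasing due date): T2 T1 T5 T3 T4.
T2: waits 0, runs 0→13
T1: waits 13, runs 13→23
T5: waits 23, runs 23→32
T3: waits 32, runs 32→34
T4: waits 34, runs 34→38
Sum = 0+13+23+32+34 = 102.
LPT (decreasing processing time): T2 T1 T5 T4 T3.
T2: waits 0, runs 0→13
T1: waits 13, runs 13→23
T5: waits 23, runs 23→32
T4: waits 32, runs 32→36
T3: waits 36, runs 36→38
Sum = 0+13+23+32+36 = 104.
SPT 48, EDD 102, LPT 104 → minimum 48.

48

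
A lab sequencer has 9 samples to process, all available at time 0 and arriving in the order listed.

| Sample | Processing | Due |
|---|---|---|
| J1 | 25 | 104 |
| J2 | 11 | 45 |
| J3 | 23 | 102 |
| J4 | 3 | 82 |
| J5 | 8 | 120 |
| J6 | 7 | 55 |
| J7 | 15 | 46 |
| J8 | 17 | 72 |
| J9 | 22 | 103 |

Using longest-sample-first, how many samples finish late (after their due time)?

LPT (decreasing processing time): J1 J3 J9 J8 J7 J2 J5 J6 J4.
J1: 0→25, due 104, tardiness 0
J3: 25→48, due 102, tardiness 0
J9: 48→70, due 103, tardiness 0
J8: 70→87, due 72, tardiness 15
J7: 87→102, due 46, tardiness 56
J2: 102→113, due 45, tardiness 68
J5: 113→121, due 120, tardiness 1
J6: 121→128, due 55, tardiness 73
J4: 128→131, due 82, tardiness 49
Late samples: 6.

6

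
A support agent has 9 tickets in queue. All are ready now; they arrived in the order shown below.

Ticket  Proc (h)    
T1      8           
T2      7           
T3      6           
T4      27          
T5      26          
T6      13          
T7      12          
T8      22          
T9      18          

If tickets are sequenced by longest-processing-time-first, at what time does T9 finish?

93

LPT (decreasing processing time): T4 T5 T8 T9 T6 T7 T1 T2 T3.
T4: 0→27
T5: 27→53
T8: 53→75
T9: 75→93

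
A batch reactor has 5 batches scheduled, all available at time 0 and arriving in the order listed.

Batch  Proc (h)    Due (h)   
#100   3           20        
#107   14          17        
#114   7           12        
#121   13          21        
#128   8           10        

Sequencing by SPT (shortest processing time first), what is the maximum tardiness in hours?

28

SPT (increasing processing time): #100 #114 #128 #121 #107.
#100: 0→3, due 20, tardiness 0
#114: 3→10, due 12, tardiness 0
#128: 10→18, due 10, tardiness 8
#121: 18→31, due 21, tardiness 10
#107: 31→45, due 17, tardiness 28
Maximum = 28.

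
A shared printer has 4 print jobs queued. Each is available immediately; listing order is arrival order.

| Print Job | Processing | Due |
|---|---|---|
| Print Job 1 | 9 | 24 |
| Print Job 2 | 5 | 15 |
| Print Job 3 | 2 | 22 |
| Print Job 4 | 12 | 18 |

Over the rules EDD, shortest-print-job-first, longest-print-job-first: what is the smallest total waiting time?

25

EDD (increasing due date): Print Job 2 Print Job 4 Print Job 3 Print Job 1.
Print Job 2: waits 0, runs 0→5
Print Job 4: waits 5, runs 5→17
Print Job 3: waits 17, runs 17→19
Print Job 1: waits 19, runs 19→28
Sum = 0+5+17+19 = 41.
SPT (increasing processing time): Print Job 3 Print Job 2 Print Job 1 Print Job 4.
Print Job 3: waits 0, runs 0→2
Print Job 2: waits 2, runs 2→7
Print Job 1: waits 7, runs 7→16
Print Job 4: waits 16, runs 16→28
Sum = 0+2+7+16 = 25.
LPT (decreasing processing time): Print Job 4 Print Job 1 Print Job 2 Print Job 3.
Print Job 4: waits 0, runs 0→12
Print Job 1: waits 12, runs 12→21
Print Job 2: waits 21, runs 21→26
Print Job 3: waits 26, runs 26→28
Sum = 0+12+21+26 = 59.
EDD 41, SPT 25, LPT 59 → minimum 25.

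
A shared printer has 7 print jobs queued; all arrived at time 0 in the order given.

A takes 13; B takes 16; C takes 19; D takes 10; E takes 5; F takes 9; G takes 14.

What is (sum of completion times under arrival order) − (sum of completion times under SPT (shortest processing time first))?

FIFO (arrival order): A B C D E F G.
A: 0→13
B: 13→29
C: 29→48
D: 48→58
E: 58→63
F: 63→72
G: 72→86
Sum = 13+29+48+58+63+72+86 = 369.
SPT (increasing processing time): E F D A G B C.
E: 0→5
F: 5→14
D: 14→24
A: 24→37
G: 37→51
B: 51→67
C: 67→86
Sum = 5+14+24+37+51+67+86 = 284.
Difference = 369 − 284 = 85.

85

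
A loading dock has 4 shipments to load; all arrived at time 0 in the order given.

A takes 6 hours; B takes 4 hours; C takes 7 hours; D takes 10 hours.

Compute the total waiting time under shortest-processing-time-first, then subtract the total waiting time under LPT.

SPT (increasing processing time): B A C D.
B: waits 0, runs 0→4
A: waits 4, runs 4→10
C: waits 10, runs 10→17
D: waits 17, runs 17→27
Sum = 0+4+10+17 = 31.
LPT (decreasing processing time): D C A B.
D: waits 0, runs 0→10
C: waits 10, runs 10→17
A: waits 17, runs 17→23
B: waits 23, runs 23→27
Sum = 0+10+17+23 = 50.
Difference = 31 − 50 = -19.

-19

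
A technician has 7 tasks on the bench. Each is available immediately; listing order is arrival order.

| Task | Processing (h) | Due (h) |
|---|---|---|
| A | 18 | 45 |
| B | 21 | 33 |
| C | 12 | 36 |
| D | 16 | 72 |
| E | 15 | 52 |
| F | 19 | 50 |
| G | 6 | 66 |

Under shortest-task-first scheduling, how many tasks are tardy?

SPT (increasing processing time): G C E D A F B.
G: 0→6, due 66, tardiness 0
C: 6→18, due 36, tardiness 0
E: 18→33, due 52, tardiness 0
D: 33→49, due 72, tardiness 0
A: 49→67, due 45, tardiness 22
F: 67→86, due 50, tardiness 36
B: 86→107, due 33, tardiness 74
Late tasks: 3.

3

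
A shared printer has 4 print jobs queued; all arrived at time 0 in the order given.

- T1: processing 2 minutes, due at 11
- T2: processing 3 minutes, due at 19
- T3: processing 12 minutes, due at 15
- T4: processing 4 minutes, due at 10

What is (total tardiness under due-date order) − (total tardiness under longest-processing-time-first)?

-11

EDD (increasing due date): T4 T1 T3 T2.
T4: 0→4, due 10, tardiness 0
T1: 4→6, due 11, tardiness 0
T3: 6→18, due 15, tardiness 3
T2: 18→21, due 19, tardiness 2
Sum = 0+0+3+2 = 5.
LPT (decreasing processing time): T3 T4 T2 T1.
T3: 0→12, due 15, tardiness 0
T4: 12→16, due 10, tardiness 6
T2: 16→19, due 19, tardiness 0
T1: 19→21, due 11, tardiness 10
Sum = 0+6+0+10 = 16.
Difference = 5 − 16 = -11.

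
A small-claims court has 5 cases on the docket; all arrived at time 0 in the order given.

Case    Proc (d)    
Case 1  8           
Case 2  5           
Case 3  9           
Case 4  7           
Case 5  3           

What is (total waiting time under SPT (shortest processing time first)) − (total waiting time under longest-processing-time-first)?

SPT (increasing processing time): Case 5 Case 2 Case 4 Case 1 Case 3.
Case 5: waits 0, runs 0→3
Case 2: waits 3, runs 3→8
Case 4: waits 8, runs 8→15
Case 1: waits 15, runs 15→23
Case 3: waits 23, runs 23→32
Sum = 0+3+8+15+23 = 49.
LPT (decreasing processing time): Case 3 Case 1 Case 4 Case 2 Case 5.
Case 3: waits 0, runs 0→9
Case 1: waits 9, runs 9→17
Case 4: waits 17, runs 17→24
Case 2: waits 24, runs 24→29
Case 5: waits 29, runs 29→32
Sum = 0+9+17+24+29 = 79.
Difference = 49 − 79 = -30.

-30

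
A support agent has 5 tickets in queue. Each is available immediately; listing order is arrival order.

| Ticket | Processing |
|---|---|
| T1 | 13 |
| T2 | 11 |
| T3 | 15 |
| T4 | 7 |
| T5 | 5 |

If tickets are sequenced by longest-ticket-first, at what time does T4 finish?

46

LPT (decreasing processing time): T3 T1 T2 T4 T5.
T3: 0→15
T1: 15→28
T2: 28→39
T4: 39→46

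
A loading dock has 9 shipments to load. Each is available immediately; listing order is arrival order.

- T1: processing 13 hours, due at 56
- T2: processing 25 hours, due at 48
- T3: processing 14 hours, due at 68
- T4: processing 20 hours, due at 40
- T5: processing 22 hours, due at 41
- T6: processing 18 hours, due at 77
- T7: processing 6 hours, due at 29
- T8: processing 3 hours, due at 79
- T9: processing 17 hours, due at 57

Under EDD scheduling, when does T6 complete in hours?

EDD (increasing due date): T7 T4 T5 T2 T1 T9 T3 T6 T8.
T7: 0→6
T4: 6→26
T5: 26→48
T2: 48→73
T1: 73→86
T9: 86→103
T3: 103→117
T6: 117→135

135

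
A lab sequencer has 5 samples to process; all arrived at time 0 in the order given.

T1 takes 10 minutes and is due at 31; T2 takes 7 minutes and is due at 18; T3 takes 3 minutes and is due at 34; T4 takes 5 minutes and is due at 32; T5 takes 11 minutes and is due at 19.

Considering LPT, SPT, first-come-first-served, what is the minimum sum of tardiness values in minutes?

LPT (decreasing processing time): T5 T1 T2 T4 T3.
T5: 0→11, due 19, tardiness 0
T1: 11→21, due 31, tardiness 0
T2: 21→28, due 18, tardiness 10
T4: 28→33, due 32, tardiness 1
T3: 33→36, due 34, tardiness 2
Sum = 0+0+10+1+2 = 13.
SPT (increasing processing time): T3 T4 T2 T1 T5.
T3: 0→3, due 34, tardiness 0
T4: 3→8, due 32, tardiness 0
T2: 8→15, due 18, tardiness 0
T1: 15→25, due 31, tardiness 0
T5: 25→36, due 19, tardiness 17
Sum = 0+0+0+0+17 = 17.
FIFO (arrival order): T1 T2 T3 T4 T5.
T1: 0→10, due 31, tardiness 0
T2: 10→17, due 18, tardiness 0
T3: 17→20, due 34, tardiness 0
T4: 20→25, due 32, tardiness 0
T5: 25→36, due 19, tardiness 17
Sum = 0+0+0+0+17 = 17.
LPT 13, SPT 17, FIFO 17 → minimum 13.

13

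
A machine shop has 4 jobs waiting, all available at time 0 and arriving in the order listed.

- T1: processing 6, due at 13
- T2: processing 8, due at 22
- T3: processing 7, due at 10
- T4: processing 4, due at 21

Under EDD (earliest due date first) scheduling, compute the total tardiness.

EDD (increasing due date): T3 T1 T4 T2.
T3: 0→7, due 10, tardiness 0
T1: 7→13, due 13, tardiness 0
T4: 13→17, due 21, tardiness 0
T2: 17→25, due 22, tardiness 3
Sum = 0+0+0+3 = 3.

3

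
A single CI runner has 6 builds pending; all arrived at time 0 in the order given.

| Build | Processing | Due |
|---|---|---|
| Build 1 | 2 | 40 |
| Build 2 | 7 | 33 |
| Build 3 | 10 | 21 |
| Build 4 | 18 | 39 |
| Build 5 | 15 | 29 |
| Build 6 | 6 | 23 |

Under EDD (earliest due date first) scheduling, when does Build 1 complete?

EDD (increasing due date): Build 3 Build 6 Build 5 Build 2 Build 4 Build 1.
Build 3: 0→10
Build 6: 10→16
Build 5: 16→31
Build 2: 31→38
Build 4: 38→56
Build 1: 56→58

58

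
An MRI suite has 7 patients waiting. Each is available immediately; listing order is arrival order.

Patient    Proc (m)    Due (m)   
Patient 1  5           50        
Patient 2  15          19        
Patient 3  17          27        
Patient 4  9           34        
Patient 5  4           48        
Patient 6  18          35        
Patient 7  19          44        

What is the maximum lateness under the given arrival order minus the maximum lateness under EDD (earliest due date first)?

6

FIFO (arrival order): Patient 1 Patient 2 Patient 3 Patient 4 Patient 5 Patient 6 Patient 7.
Patient 1: 0→5, due 50, lateness -45
Patient 2: 5→20, due 19, lateness 1
Patient 3: 20→37, due 27, lateness 10
Patient 4: 37→46, due 34, lateness 12
Patient 5: 46→50, due 48, lateness 2
Patient 6: 50→68, due 35, lateness 33
Patient 7: 68→87, due 44, lateness 43
Maximum = 43.
EDD (increasing due date): Patient 2 Patient 3 Patient 4 Patient 6 Patient 7 Patient 5 Patient 1.
Patient 2: 0→15, due 19, lateness -4
Patient 3: 15→32, due 27, lateness 5
Patient 4: 32→41, due 34, lateness 7
Patient 6: 41→59, due 35, lateness 24
Patient 7: 59→78, due 44, lateness 34
Patient 5: 78→82, due 48, lateness 34
Patient 1: 82→87, due 50, lateness 37
Maximum = 37.
Difference = 43 − 37 = 6.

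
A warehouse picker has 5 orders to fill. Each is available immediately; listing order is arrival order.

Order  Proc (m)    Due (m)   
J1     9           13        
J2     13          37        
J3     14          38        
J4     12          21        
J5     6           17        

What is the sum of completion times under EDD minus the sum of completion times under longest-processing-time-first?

EDD (increasing due date): J1 J5 J4 J2 J3.
J1: 0→9
J5: 9→15
J4: 15→27
J2: 27→40
J3: 40→54
Sum = 9+15+27+40+54 = 145.
LPT (decreasing processing time): J3 J2 J4 J1 J5.
J3: 0→14
J2: 14→27
J4: 27→39
J1: 39→48
J5: 48→54
Sum = 14+27+39+48+54 = 182.
Difference = 145 − 182 = -37.

-37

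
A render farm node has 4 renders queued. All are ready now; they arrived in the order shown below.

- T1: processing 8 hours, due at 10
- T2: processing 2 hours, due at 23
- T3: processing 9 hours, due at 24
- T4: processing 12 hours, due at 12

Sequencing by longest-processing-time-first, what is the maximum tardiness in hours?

LPT (decreasing processing time): T4 T3 T1 T2.
T4: 0→12, due 12, tardiness 0
T3: 12→21, due 24, tardiness 0
T1: 21→29, due 10, tardiness 19
T2: 29→31, due 23, tardiness 8
Maximum = 19.

19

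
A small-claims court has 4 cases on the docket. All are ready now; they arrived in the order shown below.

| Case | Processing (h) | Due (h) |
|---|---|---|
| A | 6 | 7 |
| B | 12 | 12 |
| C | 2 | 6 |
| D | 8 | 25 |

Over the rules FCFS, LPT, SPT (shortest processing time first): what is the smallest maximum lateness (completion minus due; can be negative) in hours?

14

FIFO (arrival order): A B C D.
A: 0→6, due 7, lateness -1
B: 6→18, due 12, lateness 6
C: 18→20, due 6, lateness 14
D: 20→28, due 25, lateness 3
Maximum = 14.
LPT (decreasing processing time): B D A C.
B: 0→12, due 12, lateness 0
D: 12→20, due 25, lateness -5
A: 20→26, due 7, lateness 19
C: 26→28, due 6, lateness 22
Maximum = 22.
SPT (increasing processing time): C A D B.
C: 0→2, due 6, lateness -4
A: 2→8, due 7, lateness 1
D: 8→16, due 25, lateness -9
B: 16→28, due 12, lateness 16
Maximum = 16.
FIFO 14, LPT 22, SPT 16 → minimum 14.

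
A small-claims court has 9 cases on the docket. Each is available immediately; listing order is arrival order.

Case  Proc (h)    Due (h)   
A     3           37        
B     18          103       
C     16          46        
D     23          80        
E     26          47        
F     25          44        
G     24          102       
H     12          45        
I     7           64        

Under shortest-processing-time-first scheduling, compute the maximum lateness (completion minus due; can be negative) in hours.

107

SPT (increasing processing time): A I H C B D G F E.
A: 0→3, due 37, lateness -34
I: 3→10, due 64, lateness -54
H: 10→22, due 45, lateness -23
C: 22→38, due 46, lateness -8
B: 38→56, due 103, lateness -47
D: 56→79, due 80, lateness -1
G: 79→103, due 102, lateness 1
F: 103→128, due 44, lateness 84
E: 128→154, due 47, lateness 107
Maximum = 107.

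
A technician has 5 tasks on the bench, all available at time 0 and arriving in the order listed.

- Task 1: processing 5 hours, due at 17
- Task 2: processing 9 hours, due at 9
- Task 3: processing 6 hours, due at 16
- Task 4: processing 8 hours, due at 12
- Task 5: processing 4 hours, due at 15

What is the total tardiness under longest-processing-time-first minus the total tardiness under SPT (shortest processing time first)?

LPT (decreasing processing time): Task 2 Task 4 Task 3 Task 1 Task 5.
Task 2: 0→9, due 9, tardiness 0
Task 4: 9→17, due 12, tardiness 5
Task 3: 17→23, due 16, tardiness 7
Task 1: 23→28, due 17, tardiness 11
Task 5: 28→32, due 15, tardiness 17
Sum = 0+5+7+11+17 = 40.
SPT (increasing processing time): Task 5 Task 1 Task 3 Task 4 Task 2.
Task 5: 0→4, due 15, tardiness 0
Task 1: 4→9, due 17, tardiness 0
Task 3: 9→15, due 16, tardiness 0
Task 4: 15→23, due 12, tardiness 11
Task 2: 23→32, due 9, tardiness 23
Sum = 0+0+0+11+23 = 34.
Difference = 40 − 34 = 6.

6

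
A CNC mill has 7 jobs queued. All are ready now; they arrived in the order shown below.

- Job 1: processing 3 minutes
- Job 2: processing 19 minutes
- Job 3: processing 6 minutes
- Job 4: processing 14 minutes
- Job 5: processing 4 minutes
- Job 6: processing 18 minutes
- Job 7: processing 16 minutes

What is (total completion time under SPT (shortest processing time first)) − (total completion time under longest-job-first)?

-172

SPT (increasing processing time): Job 1 Job 5 Job 3 Job 4 Job 7 Job 6 Job 2.
Job 1: 0→3
Job 5: 3→7
Job 3: 7→13
Job 4: 13→27
Job 7: 27→43
Job 6: 43→61
Job 2: 61→80
Sum = 3+7+13+27+43+61+80 = 234.
LPT (decreasing processing time): Job 2 Job 6 Job 7 Job 4 Job 3 Job 5 Job 1.
Job 2: 0→19
Job 6: 19→37
Job 7: 37→53
Job 4: 53→67
Job 3: 67→73
Job 5: 73→77
Job 1: 77→80
Sum = 19+37+53+67+73+77+80 = 406.
Difference = 234 − 406 = -172.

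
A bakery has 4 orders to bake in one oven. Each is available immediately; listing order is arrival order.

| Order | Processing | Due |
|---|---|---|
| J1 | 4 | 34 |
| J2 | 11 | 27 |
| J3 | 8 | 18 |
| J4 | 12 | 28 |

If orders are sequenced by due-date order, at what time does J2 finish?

EDD (increasing due date): J3 J2 J4 J1.
J3: 0→8
J2: 8→19

19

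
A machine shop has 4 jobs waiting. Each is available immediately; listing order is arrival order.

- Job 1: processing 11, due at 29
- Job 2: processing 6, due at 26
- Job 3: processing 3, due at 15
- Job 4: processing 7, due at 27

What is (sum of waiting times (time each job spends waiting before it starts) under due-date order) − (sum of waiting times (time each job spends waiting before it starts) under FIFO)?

-20

EDD (increasing due date): Job 3 Job 2 Job 4 Job 1.
Job 3: waits 0, runs 0→3
Job 2: waits 3, runs 3→9
Job 4: waits 9, runs 9→16
Job 1: waits 16, runs 16→27
Sum = 0+3+9+16 = 28.
FIFO (arrival order): Job 1 Job 2 Job 3 Job 4.
Job 1: waits 0, runs 0→11
Job 2: waits 11, runs 11→17
Job 3: waits 17, runs 17→20
Job 4: waits 20, runs 20→27
Sum = 0+11+17+20 = 48.
Difference = 28 − 48 = -20.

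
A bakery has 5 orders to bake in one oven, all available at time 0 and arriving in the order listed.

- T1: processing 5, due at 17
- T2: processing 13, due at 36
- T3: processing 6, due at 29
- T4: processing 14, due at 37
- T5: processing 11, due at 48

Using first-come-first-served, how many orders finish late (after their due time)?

FIFO (arrival order): T1 T2 T3 T4 T5.
T1: 0→5, due 17, tardiness 0
T2: 5→18, due 36, tardiness 0
T3: 18→24, due 29, tardiness 0
T4: 24→38, due 37, tardiness 1
T5: 38→49, due 48, tardiness 1
Late orders: 2.

2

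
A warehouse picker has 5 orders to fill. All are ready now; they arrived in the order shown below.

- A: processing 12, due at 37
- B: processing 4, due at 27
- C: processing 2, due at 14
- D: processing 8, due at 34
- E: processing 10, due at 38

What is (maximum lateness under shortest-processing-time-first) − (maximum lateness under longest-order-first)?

-23

SPT (increasing processing time): C B D E A.
C: 0→2, due 14, lateness -12
B: 2→6, due 27, lateness -21
D: 6→14, due 34, lateness -20
E: 14→24, due 38, lateness -14
A: 24→36, due 37, lateness -1
Maximum = -1.
LPT (decreasing processing time): A E D B C.
A: 0→12, due 37, lateness -25
E: 12→22, due 38, lateness -16
D: 22→30, due 34, lateness -4
B: 30→34, due 27, lateness 7
C: 34→36, due 14, lateness 22
Maximum = 22.
Difference = -1 − 22 = -23.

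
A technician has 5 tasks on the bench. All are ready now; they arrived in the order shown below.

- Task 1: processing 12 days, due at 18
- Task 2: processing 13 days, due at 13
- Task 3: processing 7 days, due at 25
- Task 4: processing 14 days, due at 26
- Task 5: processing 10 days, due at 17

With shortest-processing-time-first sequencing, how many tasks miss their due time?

SPT (increasing processing time): Task 3 Task 5 Task 1 Task 2 Task 4.
Task 3: 0→7, due 25, tardiness 0
Task 5: 7→17, due 17, tardiness 0
Task 1: 17→29, due 18, tardiness 11
Task 2: 29→42, due 13, tardiness 29
Task 4: 42→56, due 26, tardiness 30
Late tasks: 3.

3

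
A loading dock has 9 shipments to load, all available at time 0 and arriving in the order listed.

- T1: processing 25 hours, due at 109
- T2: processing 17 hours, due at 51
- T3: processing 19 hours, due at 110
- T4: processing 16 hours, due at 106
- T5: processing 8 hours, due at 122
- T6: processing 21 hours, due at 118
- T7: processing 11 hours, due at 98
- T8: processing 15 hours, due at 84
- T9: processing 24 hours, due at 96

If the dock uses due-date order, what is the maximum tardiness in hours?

34

EDD (increasing due date): T2 T8 T9 T7 T4 T1 T3 T6 T5.
T2: 0→17, due 51, tardiness 0
T8: 17→32, due 84, tardiness 0
T9: 32→56, due 96, tardiness 0
T7: 56→67, due 98, tardiness 0
T4: 67→83, due 106, tardiness 0
T1: 83→108, due 109, tardiness 0
T3: 108→127, due 110, tardiness 17
T6: 127→148, due 118, tardiness 30
T5: 148→156, due 122, tardiness 34
Maximum = 34.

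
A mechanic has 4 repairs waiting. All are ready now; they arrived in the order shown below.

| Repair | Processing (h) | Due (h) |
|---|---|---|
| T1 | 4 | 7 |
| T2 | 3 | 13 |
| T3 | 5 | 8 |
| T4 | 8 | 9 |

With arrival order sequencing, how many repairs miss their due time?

FIFO (arrival order): T1 T2 T3 T4.
T1: 0→4, due 7, tardiness 0
T2: 4→7, due 13, tardiness 0
T3: 7→12, due 8, tardiness 4
T4: 12→20, due 9, tardiness 11
Late repairs: 2.

2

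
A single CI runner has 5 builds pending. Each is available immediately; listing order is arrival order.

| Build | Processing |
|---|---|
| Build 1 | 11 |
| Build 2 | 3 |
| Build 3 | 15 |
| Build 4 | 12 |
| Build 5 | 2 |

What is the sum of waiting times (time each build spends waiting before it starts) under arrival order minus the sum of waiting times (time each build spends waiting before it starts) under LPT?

-26

FIFO (arrival order): Build 1 Build 2 Build 3 Build 4 Build 5.
Build 1: waits 0, runs 0→11
Build 2: waits 11, runs 11→14
Build 3: waits 14, runs 14→29
Build 4: waits 29, runs 29→41
Build 5: waits 41, runs 41→43
Sum = 0+11+14+29+41 = 95.
LPT (decreasing processing time): Build 3 Build 4 Build 1 Build 2 Build 5.
Build 3: waits 0, runs 0→15
Build 4: waits 15, runs 15→27
Build 1: waits 27, runs 27→38
Build 2: waits 38, runs 38→41
Build 5: waits 41, runs 41→43
Sum = 0+15+27+38+41 = 121.
Difference = 95 − 121 = -26.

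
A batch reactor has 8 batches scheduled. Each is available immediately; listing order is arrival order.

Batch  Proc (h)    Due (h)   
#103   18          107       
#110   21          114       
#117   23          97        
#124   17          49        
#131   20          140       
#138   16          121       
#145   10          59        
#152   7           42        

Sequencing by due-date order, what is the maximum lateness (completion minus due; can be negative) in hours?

-8

EDD (increasing due date): #152 #124 #145 #117 #103 #110 #138 #131.
#152: 0→7, due 42, lateness -35
#124: 7→24, due 49, lateness -25
#145: 24→34, due 59, lateness -25
#117: 34→57, due 97, lateness -40
#103: 57→75, due 107, lateness -32
#110: 75→96, due 114, lateness -18
#138: 96→112, due 121, lateness -9
#131: 112→132, due 140, lateness -8
Maximum = -8.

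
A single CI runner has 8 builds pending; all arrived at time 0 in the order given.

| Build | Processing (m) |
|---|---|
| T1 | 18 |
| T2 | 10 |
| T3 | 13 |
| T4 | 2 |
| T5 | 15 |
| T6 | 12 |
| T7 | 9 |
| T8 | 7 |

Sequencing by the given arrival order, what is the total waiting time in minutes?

FIFO (arrival order): T1 T2 T3 T4 T5 T6 T7 T8.
T1: waits 0, runs 0→18
T2: waits 18, runs 18→28
T3: waits 28, runs 28→41
T4: waits 41, runs 41→43
T5: waits 43, runs 43→58
T6: waits 58, runs 58→70
T7: waits 70, runs 70→79
T8: waits 79, runs 79→86
Sum = 0+18+28+41+43+58+70+79 = 337.

337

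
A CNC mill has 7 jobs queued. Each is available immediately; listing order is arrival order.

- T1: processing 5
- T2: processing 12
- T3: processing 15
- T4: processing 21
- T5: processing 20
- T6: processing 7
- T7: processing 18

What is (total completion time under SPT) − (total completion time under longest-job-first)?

SPT (increasing processing time): T1 T6 T2 T3 T7 T5 T4.
T1: 0→5
T6: 5→12
T2: 12→24
T3: 24→39
T7: 39→57
T5: 57→77
T4: 77→98
Sum = 5+12+24+39+57+77+98 = 312.
LPT (decreasing processing time): T4 T5 T7 T3 T2 T6 T1.
T4: 0→21
T5: 21→41
T7: 41→59
T3: 59→74
T2: 74→86
T6: 86→93
T1: 93→98
Sum = 21+41+59+74+86+93+98 = 472.
Difference = 312 − 472 = -160.

-160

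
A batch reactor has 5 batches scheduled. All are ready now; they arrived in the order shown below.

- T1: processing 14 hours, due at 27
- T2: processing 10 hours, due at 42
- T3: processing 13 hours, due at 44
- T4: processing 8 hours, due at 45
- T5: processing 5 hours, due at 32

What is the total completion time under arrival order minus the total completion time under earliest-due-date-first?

FIFO (arrival order): T1 T2 T3 T4 T5.
T1: 0→14
T2: 14→24
T3: 24→37
T4: 37→45
T5: 45→50
Sum = 14+24+37+45+50 = 170.
EDD (increasing due date): T1 T5 T2 T3 T4.
T1: 0→14
T5: 14→19
T2: 19→29
T3: 29→42
T4: 42→50
Sum = 14+19+29+42+50 = 154.
Difference = 170 − 154 = 16.

16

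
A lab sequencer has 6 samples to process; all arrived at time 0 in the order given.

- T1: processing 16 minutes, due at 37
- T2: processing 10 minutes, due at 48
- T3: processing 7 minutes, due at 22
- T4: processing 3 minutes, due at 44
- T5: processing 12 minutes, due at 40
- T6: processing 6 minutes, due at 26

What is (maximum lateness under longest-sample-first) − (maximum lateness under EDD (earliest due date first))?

19

LPT (decreasing processing time): T1 T5 T2 T3 T6 T4.
T1: 0→16, due 37, lateness -21
T5: 16→28, due 40, lateness -12
T2: 28→38, due 48, lateness -10
T3: 38→45, due 22, lateness 23
T6: 45→51, due 26, lateness 25
T4: 51→54, due 44, lateness 10
Maximum = 25.
EDD (increasing due date): T3 T6 T1 T5 T4 T2.
T3: 0→7, due 22, lateness -15
T6: 7→13, due 26, lateness -13
T1: 13→29, due 37, lateness -8
T5: 29→41, due 40, lateness 1
T4: 41→44, due 44, lateness 0
T2: 44→54, due 48, lateness 6
Maximum = 6.
Difference = 25 − 6 = 19.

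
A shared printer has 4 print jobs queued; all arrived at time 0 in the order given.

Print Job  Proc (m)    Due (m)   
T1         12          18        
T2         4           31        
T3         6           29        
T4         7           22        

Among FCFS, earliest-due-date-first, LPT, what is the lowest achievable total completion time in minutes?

FIFO (arrival order): T1 T2 T3 T4.
T1: 0→12
T2: 12→16
T3: 16→22
T4: 22→29
Sum = 12+16+22+29 = 79.
EDD (increasing due date): T1 T4 T3 T2.
T1: 0→12
T4: 12→19
T3: 19→25
T2: 25→29
Sum = 12+19+25+29 = 85.
LPT (decreasing processing time): T1 T4 T3 T2.
T1: 0→12
T4: 12→19
T3: 19→25
T2: 25→29
Sum = 12+19+25+29 = 85.
FIFO 79, EDD 85, LPT 85 → minimum 79.

79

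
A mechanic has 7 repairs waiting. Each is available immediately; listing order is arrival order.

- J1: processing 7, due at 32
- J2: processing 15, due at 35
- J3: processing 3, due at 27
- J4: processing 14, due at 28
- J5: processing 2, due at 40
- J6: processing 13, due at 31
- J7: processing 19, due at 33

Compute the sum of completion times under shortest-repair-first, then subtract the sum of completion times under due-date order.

SPT (increasing processing time): J5 J3 J1 J6 J4 J2 J7.
J5: 0→2
J3: 2→5
J1: 5→12
J6: 12→25
J4: 25→39
J2: 39→54
J7: 54→73
Sum = 2+5+12+25+39+54+73 = 210.
EDD (increasing due date): J3 J4 J6 J1 J7 J2 J5.
J3: 0→3
J4: 3→17
J6: 17→30
J1: 30→37
J7: 37→56
J2: 56→71
J5: 71→73
Sum = 3+17+30+37+56+71+73 = 287.
Difference = 210 − 287 = -77.

-77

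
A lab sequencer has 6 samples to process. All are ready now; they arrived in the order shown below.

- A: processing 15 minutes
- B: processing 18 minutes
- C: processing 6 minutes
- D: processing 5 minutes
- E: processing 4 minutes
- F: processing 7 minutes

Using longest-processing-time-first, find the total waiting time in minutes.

LPT (decreasing processing time): B A F C D E.
B: waits 0, runs 0→18
A: waits 18, runs 18→33
F: waits 33, runs 33→40
C: waits 40, runs 40→46
D: waits 46, runs 46→51
E: waits 51, runs 51→55
Sum = 0+18+33+40+46+51 = 188.

188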